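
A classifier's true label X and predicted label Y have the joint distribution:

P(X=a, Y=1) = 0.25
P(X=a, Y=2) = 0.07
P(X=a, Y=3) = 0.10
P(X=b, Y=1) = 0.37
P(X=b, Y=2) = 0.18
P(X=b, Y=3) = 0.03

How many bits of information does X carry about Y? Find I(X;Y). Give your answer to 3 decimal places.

0.063 bits

Marginals: p(X) = (0.4200, 0.5800), p(Y) = (0.6200, 0.2500, 0.1300).
I(X;Y) = Σ p(x,y)·log₂[p(x,y)/(p(x)p(y))].
  (a,1): 0.25·log₂(0.9601) = -0.0147
  (a,2): 0.07·log₂(0.6667) = -0.0409
  (a,3): 0.10·log₂(1.8315) = 0.0873
  (b,1): 0.37·log₂(1.0289) = 0.0152
  (b,2): 0.18·log₂(1.2414) = 0.0561
  (b,3): 0.03·log₂(0.3979) = -0.0399
Sum = 0.063 bits.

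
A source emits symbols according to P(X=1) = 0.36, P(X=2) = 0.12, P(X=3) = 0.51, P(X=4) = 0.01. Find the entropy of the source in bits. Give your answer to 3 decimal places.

1.460 bits

H(X) = −Σ p·log₂ p.
  −(0.36)·log₂(0.36) = 0.5306
  −(0.12)·log₂(0.12) = 0.3671
  −(0.51)·log₂(0.51) = 0.4954
  −(0.01)·log₂(0.01) = 0.0664
Sum: 0.5306 + 0.3671 + 0.4954 + 0.0664 = 1.460 bits.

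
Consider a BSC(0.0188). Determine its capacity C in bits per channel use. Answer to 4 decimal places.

0.8654 bits

Binary symmetric channel: C = 1 − h₂(ε) where h₂ is the binary entropy function.
h₂(0.0188) = −0.0188·log₂0.0188 − 0.9812·log₂0.9812 = 0.1346.
C = 1 − 0.1346 = 0.8654 bits per channel use.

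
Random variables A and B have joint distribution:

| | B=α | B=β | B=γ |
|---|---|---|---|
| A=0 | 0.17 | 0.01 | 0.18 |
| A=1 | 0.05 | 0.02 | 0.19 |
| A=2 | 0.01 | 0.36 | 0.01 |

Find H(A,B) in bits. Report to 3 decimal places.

H(A,B) = −Σ p(x,y)·log₂ p(x,y) over all 9 cells.
  cell (0,α): −0.17·log₂0.17 = 0.4346
  cell (0,β): −0.01·log₂0.01 = 0.0664
  cell (0,γ): −0.18·log₂0.18 = 0.4453
  cell (1,α): −0.05·log₂0.05 = 0.2161
  cell (1,β): −0.02·log₂0.02 = 0.1129
  cell (1,γ): −0.19·log₂0.19 = 0.4552
  cell (2,α): −0.01·log₂0.01 = 0.0664
  cell (2,β): −0.36·log₂0.36 = 0.5306
  cell (2,γ): −0.01·log₂0.01 = 0.0664
Sum = 2.394 bits.

2.394 bits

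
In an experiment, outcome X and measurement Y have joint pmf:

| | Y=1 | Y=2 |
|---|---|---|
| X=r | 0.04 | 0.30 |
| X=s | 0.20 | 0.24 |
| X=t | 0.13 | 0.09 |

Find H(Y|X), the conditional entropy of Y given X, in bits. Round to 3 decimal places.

0.830 bits

Chain rule: H(Y|X) = H(X,Y) − H(X).
Marginals: p(X) = (0.3400, 0.4400, 0.2200), p(Y) = (0.3700, 0.6300).
H(X,Y) = 2.3607 bits; H(X) = 1.5309 bits.
H(Y|X) = 2.3607 − 1.5309 = 0.830 bits.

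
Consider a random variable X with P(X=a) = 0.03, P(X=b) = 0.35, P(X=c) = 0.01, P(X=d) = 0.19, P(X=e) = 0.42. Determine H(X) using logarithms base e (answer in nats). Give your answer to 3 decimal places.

1.199 nats

H(X) = −Σ p·ln p.
  −(0.03)·ln(0.03) = 0.1052
  −(0.35)·ln(0.35) = 0.3674
  −(0.01)·ln(0.01) = 0.0461
  −(0.19)·ln(0.19) = 0.3155
  −(0.42)·ln(0.42) = 0.3644
Sum: 0.1052 + 0.3674 + 0.0461 + 0.3155 + 0.3644 = 1.199 nats.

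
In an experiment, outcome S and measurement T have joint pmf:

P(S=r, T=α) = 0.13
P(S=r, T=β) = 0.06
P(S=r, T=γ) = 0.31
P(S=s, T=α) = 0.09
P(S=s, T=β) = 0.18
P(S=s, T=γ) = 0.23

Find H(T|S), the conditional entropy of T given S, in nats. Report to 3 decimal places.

0.967 nats

Marginals: p(S) = (0.5000, 0.5000), p(T) = (0.2200, 0.2400, 0.5400).
H(T|S) = Σ p(S) · H(T|S=·).
  S=r: p=0.5000, H(T|S=r) = 0.9011
  S=s: p=0.5000, H(T|S=s) = 1.0337
Weighted sum = 0.967 nats.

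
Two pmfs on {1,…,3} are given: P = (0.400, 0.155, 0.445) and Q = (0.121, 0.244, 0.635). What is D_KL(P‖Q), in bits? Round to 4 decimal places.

D(P‖Q) = Σ p·log₂(p/q).
  0.400·log₂(0.400/0.121) = 0.69000
  0.155·log₂(0.155/0.244) = -0.10147
  0.445·log₂(0.445/0.635) = -0.22826
D(P‖Q) = 0.3603 bits.

0.3603 bits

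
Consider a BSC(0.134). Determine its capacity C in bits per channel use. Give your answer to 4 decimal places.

Binary symmetric channel: C = 1 − h₂(ε) where h₂ is the binary entropy function.
h₂(0.134) = −0.134·log₂0.134 − 0.866·log₂0.866 = 0.5683.
C = 1 − 0.5683 = 0.4317 bits per channel use.

0.4317 bits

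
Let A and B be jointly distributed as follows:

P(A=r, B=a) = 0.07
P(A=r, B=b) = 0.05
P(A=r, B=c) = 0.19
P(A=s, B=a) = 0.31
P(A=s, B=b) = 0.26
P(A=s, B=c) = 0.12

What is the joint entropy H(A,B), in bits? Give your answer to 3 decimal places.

H(A,B) = −Σ p(x,y)·log₂ p(x,y) over all 6 cells.
  cell (r,a): −0.07·log₂0.07 = 0.2686
  cell (r,b): −0.05·log₂0.05 = 0.2161
  cell (r,c): −0.19·log₂0.19 = 0.4552
  cell (s,a): −0.31·log₂0.31 = 0.5238
  cell (s,b): −0.26·log₂0.26 = 0.5053
  cell (s,c): −0.12·log₂0.12 = 0.3671
Sum = 2.336 bits.

2.336 bits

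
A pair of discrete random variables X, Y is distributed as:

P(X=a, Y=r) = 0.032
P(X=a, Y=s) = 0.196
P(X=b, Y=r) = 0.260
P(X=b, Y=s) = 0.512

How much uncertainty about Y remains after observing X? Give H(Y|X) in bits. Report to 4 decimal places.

0.8450 bits

Marginals: p(X) = (0.2280, 0.7720), p(Y) = (0.2920, 0.7080).
H(Y|X) = Σ p(X) · H(Y|X=·).
  X=a: p=0.2280, H(Y|X=a) = 0.5852
  X=b: p=0.7720, H(Y|X=b) = 0.9217
Weighted sum = 0.8450 bits.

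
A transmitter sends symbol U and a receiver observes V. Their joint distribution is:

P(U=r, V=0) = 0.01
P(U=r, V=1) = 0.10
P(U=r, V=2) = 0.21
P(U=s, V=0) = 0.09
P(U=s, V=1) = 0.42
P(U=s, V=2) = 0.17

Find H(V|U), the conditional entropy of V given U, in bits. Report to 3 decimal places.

1.240 bits

Chain rule: H(V|U) = H(U,V) − H(U).
Marginals: p(U) = (0.3200, 0.6800), p(V) = (0.1000, 0.5200, 0.3800).
H(U,V) = 2.1443 bits; H(U) = 0.9044 bits.
H(V|U) = 2.1443 − 0.9044 = 1.240 bits.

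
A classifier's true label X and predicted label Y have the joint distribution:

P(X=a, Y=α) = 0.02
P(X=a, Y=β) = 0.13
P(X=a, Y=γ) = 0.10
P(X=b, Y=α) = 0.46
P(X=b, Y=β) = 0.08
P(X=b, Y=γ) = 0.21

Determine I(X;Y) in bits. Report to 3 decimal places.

Marginals: p(X) = (0.2500, 0.7500), p(Y) = (0.4800, 0.2100, 0.3100).
I(X;Y) = Σ p(x,y)·log₂[p(x,y)/(p(x)p(y))].
  (a,α): 0.02·log₂(0.1667) = -0.0517
  (a,β): 0.13·log₂(2.4762) = 0.1701
  (a,γ): 0.10·log₂(1.2903) = 0.0368
  (b,α): 0.46·log₂(1.2778) = 0.1627
  (b,β): 0.08·log₂(0.5079) = -0.0782
  (b,γ): 0.21·log₂(0.9032) = -0.0308
Sum = 0.209 bits.

0.209 bits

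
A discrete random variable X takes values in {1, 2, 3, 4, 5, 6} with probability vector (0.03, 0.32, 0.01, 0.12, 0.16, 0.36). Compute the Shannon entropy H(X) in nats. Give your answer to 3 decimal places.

H(X) = −Σ p·ln p.
  −(0.03)·ln(0.03) = 0.1052
  −(0.32)·ln(0.32) = 0.3646
  −(0.01)·ln(0.01) = 0.0461
  −(0.12)·ln(0.12) = 0.2544
  −(0.16)·ln(0.16) = 0.2932
  −(0.36)·ln(0.36) = 0.3678
Sum: 0.1052 + 0.3646 + 0.0461 + 0.2544 + 0.2932 + 0.3678 = 1.431 nats.

1.431 nats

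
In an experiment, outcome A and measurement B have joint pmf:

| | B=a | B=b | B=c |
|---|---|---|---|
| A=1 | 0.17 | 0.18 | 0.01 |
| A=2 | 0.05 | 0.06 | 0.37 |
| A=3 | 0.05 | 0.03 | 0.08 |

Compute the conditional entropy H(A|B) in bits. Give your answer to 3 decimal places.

1.061 bits

Marginals: p(A) = (0.3600, 0.4800, 0.1600), p(B) = (0.2700, 0.2700, 0.4600).
H(A|B) = Σ p(B) · H(A|B=·).
  B=a: p=0.2700, H(A|B=a) = 1.3213
  B=b: p=0.2700, H(A|B=b) = 1.2244
  B=c: p=0.4600, H(A|B=c) = 0.8116
Weighted sum = 1.061 bits.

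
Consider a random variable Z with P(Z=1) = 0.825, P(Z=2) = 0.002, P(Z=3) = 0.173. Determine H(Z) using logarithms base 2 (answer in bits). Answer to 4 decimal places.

0.6848 bits

H(Z) = −Σ p·log₂ p.
  −(0.825)·log₂(0.825) = 0.22897
  −(0.002)·log₂(0.002) = 0.01793
  −(0.173)·log₂(0.173) = 0.43789
Sum: 0.22897 + 0.01793 + 0.43789 = 0.6848 bits.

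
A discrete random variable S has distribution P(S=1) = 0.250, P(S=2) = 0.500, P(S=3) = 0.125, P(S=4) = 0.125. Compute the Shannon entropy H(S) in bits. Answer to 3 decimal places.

1.750 bits

H(S) = −Σ p·log₂ p.
  −(0.250)·log₂(0.250) = 0.5000
  −(0.500)·log₂(0.500) = 0.5000
  −(0.125)·log₂(0.125) = 0.3750
  −(0.125)·log₂(0.125) = 0.3750
Sum: 0.5000 + 0.5000 + 0.3750 + 0.3750 = 1.750 bits.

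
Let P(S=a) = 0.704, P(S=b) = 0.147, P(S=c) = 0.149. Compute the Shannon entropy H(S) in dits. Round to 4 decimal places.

H(S) = −Σ p·log₁₀ p.
  −(0.704)·log₁₀(0.704) = 0.10731
  −(0.147)·log₁₀(0.147) = 0.12240
  −(0.149)·log₁₀(0.149) = 0.12320
Sum: 0.10731 + 0.12240 + 0.12320 = 0.3529 dits.

0.3529 dits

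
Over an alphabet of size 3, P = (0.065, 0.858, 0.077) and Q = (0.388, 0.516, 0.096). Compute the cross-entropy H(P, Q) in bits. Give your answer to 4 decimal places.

1.1681 bits

H(P,Q) = −Σ p·log₂ q.
  −0.065·log₂(0.388) = 0.08878
  −0.858·log₂(0.516) = 0.81901
  −0.077·log₂(0.096) = 0.26032
H(P,Q) = 1.1681 bits.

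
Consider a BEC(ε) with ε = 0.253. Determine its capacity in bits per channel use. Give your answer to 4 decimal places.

0.7470 bits

Binary erasure channel: capacity C = 1 − ε.
C = 1 − 0.253 = 0.7470 bits per channel use.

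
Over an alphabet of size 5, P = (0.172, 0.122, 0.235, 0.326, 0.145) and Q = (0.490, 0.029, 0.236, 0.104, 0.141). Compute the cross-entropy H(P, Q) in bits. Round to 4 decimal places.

2.7640 bits

H(P,Q) = −Σ p·log₂ q.
  −0.172·log₂(0.490) = 0.17701
  −0.122·log₂(0.029) = 0.62315
  −0.235·log₂(0.236) = 0.48954
  −0.326·log₂(0.104) = 1.06450
  −0.145·log₂(0.141) = 0.40980
H(P,Q) = 2.7640 bits.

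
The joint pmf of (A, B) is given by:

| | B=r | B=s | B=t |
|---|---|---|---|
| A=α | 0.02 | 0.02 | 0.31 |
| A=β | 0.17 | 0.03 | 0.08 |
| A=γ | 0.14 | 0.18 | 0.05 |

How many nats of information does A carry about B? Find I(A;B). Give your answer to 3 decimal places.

0.295 nats

Marginals: p(A) = (0.3500, 0.2800, 0.3700), p(B) = (0.3300, 0.2300, 0.4400).
I(A;B) = Σ p(x,y)·ln[p(x,y)/(p(x)p(y))].
  (α,r): 0.02·ln(0.1732) = -0.0351
  (α,s): 0.02·ln(0.2484) = -0.0279
  (α,t): 0.31·ln(2.0130) = 0.2169
  (β,r): 0.17·ln(1.8398) = 0.1036
  (β,s): 0.03·ln(0.4658) = -0.0229
  (β,t): 0.08·ln(0.6494) = -0.0345
  (γ,r): 0.14·ln(1.1466) = 0.0192
  (γ,s): 0.18·ln(2.1152) = 0.1348
  (γ,t): 0.05·ln(0.3071) = -0.0590
Sum = 0.295 nats.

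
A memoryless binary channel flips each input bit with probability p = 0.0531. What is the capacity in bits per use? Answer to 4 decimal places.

0.7006 bits

Binary symmetric channel: C = 1 − h₂(ε) where h₂ is the binary entropy function.
h₂(0.0531) = −0.0531·log₂0.0531 − 0.9469·log₂0.9469 = 0.2994.
C = 1 − 0.2994 = 0.7006 bits per channel use.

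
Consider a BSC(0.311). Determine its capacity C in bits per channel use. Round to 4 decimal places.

Binary symmetric channel: C = 1 − h₂(ε) where h₂ is the binary entropy function.
h₂(0.311) = −0.311·log₂0.311 − 0.689·log₂0.689 = 0.8943.
C = 1 − 0.8943 = 0.1057 bits per channel use.

0.1057 bits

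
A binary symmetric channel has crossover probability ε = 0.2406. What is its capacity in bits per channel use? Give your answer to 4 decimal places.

0.2040 bits

Binary symmetric channel: C = 1 − h₂(ε) where h₂ is the binary entropy function.
h₂(0.2406) = −0.2406·log₂0.2406 − 0.7594·log₂0.7594 = 0.7960.
C = 1 − 0.7960 = 0.2040 bits per channel use.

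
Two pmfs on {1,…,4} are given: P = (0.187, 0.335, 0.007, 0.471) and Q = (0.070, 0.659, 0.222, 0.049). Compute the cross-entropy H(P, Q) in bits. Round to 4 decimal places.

H(P,Q) = −Σ p·log₂ q.
  −0.187·log₂(0.070) = 0.71743
  −0.335·log₂(0.659) = 0.20155
  −0.007·log₂(0.222) = 0.01520
  −0.471·log₂(0.049) = 2.04936
H(P,Q) = 2.9835 bits.

2.9835 bits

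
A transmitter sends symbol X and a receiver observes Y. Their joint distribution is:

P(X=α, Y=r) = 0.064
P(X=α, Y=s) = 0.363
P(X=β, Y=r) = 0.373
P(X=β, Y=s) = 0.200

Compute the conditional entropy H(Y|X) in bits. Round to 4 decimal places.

0.7950 bits

Chain rule: H(Y|X) = H(X,Y) − H(X).
Marginals: p(X) = (0.4270, 0.5730), p(Y) = (0.4370, 0.5630).
H(X,Y) = 1.7796 bits; H(X) = 0.9846 bits.
H(Y|X) = 1.7796 − 0.9846 = 0.7950 bits.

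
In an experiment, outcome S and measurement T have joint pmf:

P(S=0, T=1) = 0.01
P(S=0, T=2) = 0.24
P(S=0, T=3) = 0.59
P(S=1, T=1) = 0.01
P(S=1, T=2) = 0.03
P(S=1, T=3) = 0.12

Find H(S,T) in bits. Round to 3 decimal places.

1.595 bits

H(S,T) = −Σ p(x,y)·log₂ p(x,y) over all 6 cells.
  cell (0,1): −0.01·log₂0.01 = 0.0664
  cell (0,2): −0.24·log₂0.24 = 0.4941
  cell (0,3): −0.59·log₂0.59 = 0.4491
  cell (1,1): −0.01·log₂0.01 = 0.0664
  cell (1,2): −0.03·log₂0.03 = 0.1518
  cell (1,3): −0.12·log₂0.12 = 0.3671
Sum = 1.595 bits.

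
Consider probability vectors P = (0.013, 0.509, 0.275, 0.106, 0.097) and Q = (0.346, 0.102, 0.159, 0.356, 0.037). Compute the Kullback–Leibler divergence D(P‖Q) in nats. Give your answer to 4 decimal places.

0.8913 nats

D(P‖Q) = Σ p·ln(p/q).
  0.013·ln(0.013/0.346) = -0.04266
  0.509·ln(0.509/0.102) = 0.81820
  0.275·ln(0.275/0.159) = 0.15066
  0.106·ln(0.106/0.356) = -0.12842
  0.097·ln(0.097/0.037) = 0.09349
D(P‖Q) = 0.8913 nats.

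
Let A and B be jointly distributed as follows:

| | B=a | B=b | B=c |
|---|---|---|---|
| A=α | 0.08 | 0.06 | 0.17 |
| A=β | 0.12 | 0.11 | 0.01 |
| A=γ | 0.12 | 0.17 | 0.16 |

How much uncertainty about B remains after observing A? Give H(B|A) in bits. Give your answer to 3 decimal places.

1.442 bits

Marginals: p(A) = (0.3100, 0.2400, 0.4500), p(B) = (0.3200, 0.3400, 0.3400).
H(B|A) = Σ p(A) · H(B|A=·).
  A=α: p=0.3100, H(B|A=α) = 1.4382
  A=β: p=0.2400, H(B|A=β) = 1.2069
  A=γ: p=0.4500, H(B|A=γ) = 1.5695
Weighted sum = 1.442 bits.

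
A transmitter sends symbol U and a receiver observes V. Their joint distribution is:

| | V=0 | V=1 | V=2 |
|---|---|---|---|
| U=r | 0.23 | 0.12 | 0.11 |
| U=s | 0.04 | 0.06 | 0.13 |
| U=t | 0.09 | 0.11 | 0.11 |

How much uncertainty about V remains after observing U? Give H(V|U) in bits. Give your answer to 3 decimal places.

Chain rule: H(V|U) = H(U,V) − H(U).
Marginals: p(U) = (0.4600, 0.2300, 0.3100), p(V) = (0.3600, 0.2900, 0.3500).
H(U,V) = 3.0302 bits; H(U) = 1.5268 bits.
H(V|U) = 3.0302 − 1.5268 = 1.503 bits.

1.503 bits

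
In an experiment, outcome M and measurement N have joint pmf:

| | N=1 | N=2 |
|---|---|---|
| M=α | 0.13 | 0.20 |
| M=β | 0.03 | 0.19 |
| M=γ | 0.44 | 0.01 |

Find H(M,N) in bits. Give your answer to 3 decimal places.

2.042 bits

H(M,N) = −Σ p(x,y)·log₂ p(x,y) over all 6 cells.
  cell (α,1): −0.13·log₂0.13 = 0.3826
  cell (α,2): −0.20·log₂0.20 = 0.4644
  cell (β,1): −0.03·log₂0.03 = 0.1518
  cell (β,2): −0.19·log₂0.19 = 0.4552
  cell (γ,1): −0.44·log₂0.44 = 0.5211
  cell (γ,2): −0.01·log₂0.01 = 0.0664
Sum = 2.042 bits.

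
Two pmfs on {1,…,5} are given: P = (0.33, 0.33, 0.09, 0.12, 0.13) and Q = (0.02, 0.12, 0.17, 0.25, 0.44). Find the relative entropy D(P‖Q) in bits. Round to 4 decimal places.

1.3779 bits

D(P‖Q) = Σ p·log₂(p/q).
  0.33·log₂(0.33/0.02) = 1.33465
  0.33·log₂(0.33/0.12) = 0.48161
  0.09·log₂(0.09/0.17) = -0.08258
  0.12·log₂(0.12/0.25) = -0.12707
  0.13·log₂(0.13/0.44) = -0.22867
D(P‖Q) = 1.3779 bits.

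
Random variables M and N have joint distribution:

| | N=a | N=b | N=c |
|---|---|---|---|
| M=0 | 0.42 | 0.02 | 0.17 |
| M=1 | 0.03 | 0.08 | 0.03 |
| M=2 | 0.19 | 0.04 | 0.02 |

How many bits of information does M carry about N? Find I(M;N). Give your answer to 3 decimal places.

0.200 bits

Marginals: p(M) = (0.6100, 0.1400, 0.2500), p(N) = (0.6400, 0.1400, 0.2200).
I(M;N) = H(M) + H(N) − H(M,N).
H(M) = 1.3321, H(N) = 1.2898, H(M,N) = 2.4220.
I(M;N) = 1.3321 + 1.2898 − 2.4220 = 0.200 bits.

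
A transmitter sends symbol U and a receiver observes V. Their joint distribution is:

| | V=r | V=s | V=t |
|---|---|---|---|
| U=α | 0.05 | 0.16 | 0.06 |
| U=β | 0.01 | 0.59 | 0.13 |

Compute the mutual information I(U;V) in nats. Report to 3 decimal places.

0.049 nats

Marginals: p(U) = (0.2700, 0.7300), p(V) = (0.0600, 0.7500, 0.1900).
I(U;V) = Σ p(x,y)·ln[p(x,y)/(p(x)p(y))].
  (α,r): 0.05·ln(3.0864) = 0.0564
  (α,s): 0.16·ln(0.7901) = -0.0377
  (α,t): 0.06·ln(1.1696) = 0.0094
  (β,r): 0.01·ln(0.2283) = -0.0148
  (β,s): 0.59·ln(1.0776) = 0.0441
  (β,t): 0.13·ln(0.9373) = -0.0084
Sum = 0.049 nats.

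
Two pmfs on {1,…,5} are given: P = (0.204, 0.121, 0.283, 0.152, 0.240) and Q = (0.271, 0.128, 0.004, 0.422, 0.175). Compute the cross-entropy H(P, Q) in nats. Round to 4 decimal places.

H(P,Q) = −Σ p·ln q.
  −0.204·ln(0.271) = 0.26635
  −0.121·ln(0.128) = 0.24874
  −0.283·ln(0.004) = 1.56257
  −0.152·ln(0.422) = 0.13114
  −0.240·ln(0.175) = 0.41831
H(P,Q) = 2.6271 nats.

2.6271 nats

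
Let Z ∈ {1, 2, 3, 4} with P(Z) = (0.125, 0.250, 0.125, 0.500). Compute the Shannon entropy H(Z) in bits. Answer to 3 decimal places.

H(Z) = −Σ p·log₂ p.
  −(0.125)·log₂(0.125) = 0.3750
  −(0.250)·log₂(0.250) = 0.5000
  −(0.125)·log₂(0.125) = 0.3750
  −(0.500)·log₂(0.500) = 0.5000
Sum: 0.3750 + 0.5000 + 0.3750 + 0.5000 = 1.750 bits.

1.750 bits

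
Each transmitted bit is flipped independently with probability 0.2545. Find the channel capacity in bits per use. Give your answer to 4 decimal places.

0.1817 bits

Binary symmetric channel: C = 1 − h₂(ε) where h₂ is the binary entropy function.
h₂(0.2545) = −0.2545·log₂0.2545 − 0.7455·log₂0.7455 = 0.8183.
C = 1 − 0.8183 = 0.1817 bits per channel use.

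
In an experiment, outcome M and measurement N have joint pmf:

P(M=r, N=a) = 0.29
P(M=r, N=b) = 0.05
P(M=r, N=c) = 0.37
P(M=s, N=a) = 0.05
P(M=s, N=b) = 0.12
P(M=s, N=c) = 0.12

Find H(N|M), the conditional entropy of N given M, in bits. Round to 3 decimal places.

1.346 bits

Marginals: p(M) = (0.7100, 0.2900), p(N) = (0.3400, 0.1700, 0.4900).
H(N|M) = Σ p(M) · H(N|M=·).
  M=r: p=0.7100, H(N|M=r) = 1.2872
  M=s: p=0.2900, H(N|M=s) = 1.4908
Weighted sum = 1.346 bits.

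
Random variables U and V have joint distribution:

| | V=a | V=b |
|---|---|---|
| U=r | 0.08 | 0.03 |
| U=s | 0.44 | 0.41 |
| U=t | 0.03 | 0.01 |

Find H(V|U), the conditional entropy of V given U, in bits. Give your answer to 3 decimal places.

Chain rule: H(V|U) = H(U,V) − H(U).
Marginals: p(U) = (0.1100, 0.8500, 0.0400), p(V) = (0.5500, 0.4500).
H(U,V) = 1.7100 bits; H(U) = 0.7353 bits.
H(V|U) = 1.7100 − 0.7353 = 0.975 bits.

0.975 bits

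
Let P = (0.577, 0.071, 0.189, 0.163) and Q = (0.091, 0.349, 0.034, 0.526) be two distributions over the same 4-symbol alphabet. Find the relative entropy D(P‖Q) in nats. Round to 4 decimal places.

D(P‖Q) = Σ p·ln(p/q).
  0.577·ln(0.577/0.091) = 1.06571
  0.071·ln(0.071/0.349) = -0.11306
  0.189·ln(0.189/0.034) = 0.32421
  0.163·ln(0.163/0.526) = -0.19096
D(P‖Q) = 1.0859 nats.

1.0859 nats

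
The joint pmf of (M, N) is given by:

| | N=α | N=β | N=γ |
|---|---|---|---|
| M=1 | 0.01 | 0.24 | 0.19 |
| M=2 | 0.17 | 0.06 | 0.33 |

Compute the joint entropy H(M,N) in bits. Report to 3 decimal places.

2.222 bits

H(M,N) = −Σ p(x,y)·log₂ p(x,y) over all 6 cells.
  cell (1,α): −0.01·log₂0.01 = 0.0664
  cell (1,β): −0.24·log₂0.24 = 0.4941
  cell (1,γ): −0.19·log₂0.19 = 0.4552
  cell (2,α): −0.17·log₂0.17 = 0.4346
  cell (2,β): −0.06·log₂0.06 = 0.2435
  cell (2,γ): −0.33·log₂0.33 = 0.5278
Sum = 2.222 bits.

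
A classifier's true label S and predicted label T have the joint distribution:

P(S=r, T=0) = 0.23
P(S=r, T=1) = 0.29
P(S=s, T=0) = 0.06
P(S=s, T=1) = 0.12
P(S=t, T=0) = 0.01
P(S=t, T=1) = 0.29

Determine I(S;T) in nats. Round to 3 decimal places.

0.095 nats

Marginals: p(S) = (0.5200, 0.1800, 0.3000), p(T) = (0.3000, 0.7000).
I(S;T) = Σ p(x,y)·ln[p(x,y)/(p(x)p(y))].
  (r,0): 0.23·ln(1.4744) = 0.0893
  (r,1): 0.29·ln(0.7967) = -0.0659
  (s,0): 0.06·ln(1.1111) = 0.0063
  (s,1): 0.12·ln(0.9524) = -0.0059
  (t,0): 0.01·ln(0.1111) = -0.0220
  (t,1): 0.29·ln(1.3810) = 0.0936
Sum = 0.095 nats.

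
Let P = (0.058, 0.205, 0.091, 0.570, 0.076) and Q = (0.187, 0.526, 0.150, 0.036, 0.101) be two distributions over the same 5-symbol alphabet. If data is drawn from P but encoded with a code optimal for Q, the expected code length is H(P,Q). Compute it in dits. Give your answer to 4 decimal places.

1.0730 dits

H(P,Q) = −Σ p·log₁₀ q.
  −0.058·log₁₀(0.187) = 0.04223
  −0.205·log₁₀(0.526) = 0.05720
  −0.091·log₁₀(0.150) = 0.07498
  −0.570·log₁₀(0.036) = 0.82291
  −0.076·log₁₀(0.101) = 0.07567
H(P,Q) = 1.0730 dits.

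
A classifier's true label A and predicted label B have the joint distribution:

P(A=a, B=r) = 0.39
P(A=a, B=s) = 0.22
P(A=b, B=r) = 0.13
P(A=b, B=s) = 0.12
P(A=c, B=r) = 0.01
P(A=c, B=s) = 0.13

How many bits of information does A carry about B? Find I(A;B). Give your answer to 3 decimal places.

0.120 bits

Marginals: p(A) = (0.6100, 0.2500, 0.1400), p(B) = (0.5300, 0.4700).
I(A;B) = Σ p(x,y)·log₂[p(x,y)/(p(x)p(y))].
  (a,r): 0.39·log₂(1.2063) = 0.1055
  (a,s): 0.22·log₂(0.7674) = -0.0840
  (b,r): 0.13·log₂(0.9811) = -0.0036
  (b,s): 0.12·log₂(1.0213) = 0.0036
  (c,r): 0.01·log₂(0.1348) = -0.0289
  (c,s): 0.13·log₂(1.9757) = 0.1277
Sum = 0.120 bits.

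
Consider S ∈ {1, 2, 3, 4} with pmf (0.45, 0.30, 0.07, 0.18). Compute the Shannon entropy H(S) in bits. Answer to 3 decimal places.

1.753 bits

H(S) = −Σ p·log₂ p.
  −(0.45)·log₂(0.45) = 0.5184
  −(0.30)·log₂(0.30) = 0.5211
  −(0.07)·log₂(0.07) = 0.2686
  −(0.18)·log₂(0.18) = 0.4453
Sum: 0.5184 + 0.5211 + 0.2686 + 0.4453 = 1.753 bits.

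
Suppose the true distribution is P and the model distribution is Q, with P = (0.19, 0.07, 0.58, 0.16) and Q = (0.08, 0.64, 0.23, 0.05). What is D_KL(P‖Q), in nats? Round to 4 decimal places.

0.7320 nats

D(P‖Q) = Σ p·ln(p/q).
  0.19·ln(0.19/0.08) = 0.16435
  0.07·ln(0.07/0.64) = -0.15491
  0.58·ln(0.58/0.23) = 0.53647
  0.16·ln(0.16/0.05) = 0.18610
D(P‖Q) = 0.7320 nats.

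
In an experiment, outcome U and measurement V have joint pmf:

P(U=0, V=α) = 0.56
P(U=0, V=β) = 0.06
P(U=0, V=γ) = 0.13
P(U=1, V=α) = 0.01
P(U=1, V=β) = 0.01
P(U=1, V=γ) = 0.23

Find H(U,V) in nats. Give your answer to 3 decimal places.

1.189 nats

H(U,V) = −Σ p(x,y)·ln p(x,y) over all 6 cells.
  cell (0,α): −0.56·ln0.56 = 0.3247
  cell (0,β): −0.06·ln0.06 = 0.1688
  cell (0,γ): −0.13·ln0.13 = 0.2652
  cell (1,α): −0.01·ln0.01 = 0.0461
  cell (1,β): −0.01·ln0.01 = 0.0461
  cell (1,γ): −0.23·ln0.23 = 0.3380
Sum = 1.189 nats.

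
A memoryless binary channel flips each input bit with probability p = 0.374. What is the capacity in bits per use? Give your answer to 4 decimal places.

Binary symmetric channel: C = 1 − h₂(ε) where h₂ is the binary entropy function.
h₂(0.374) = −0.374·log₂0.374 − 0.626·log₂0.626 = 0.9537.
C = 1 − 0.9537 = 0.0463 bits per channel use.

0.0463 bits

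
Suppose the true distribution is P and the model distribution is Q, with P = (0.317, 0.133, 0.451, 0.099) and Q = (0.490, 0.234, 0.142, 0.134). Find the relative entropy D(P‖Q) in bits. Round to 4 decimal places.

0.4011 bits

D(P‖Q) = Σ p·log₂(p/q).
  0.317·log₂(0.317/0.490) = -0.19917
  0.133·log₂(0.133/0.234) = -0.10841
  0.451·log₂(0.451/0.142) = 0.75192
  0.099·log₂(0.099/0.134) = -0.04324
D(P‖Q) = 0.4011 bits.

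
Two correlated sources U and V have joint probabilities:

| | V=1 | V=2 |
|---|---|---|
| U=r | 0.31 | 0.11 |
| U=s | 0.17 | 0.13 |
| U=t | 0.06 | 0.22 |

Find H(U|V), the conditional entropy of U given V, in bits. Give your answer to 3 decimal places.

1.420 bits

Marginals: p(U) = (0.4200, 0.3000, 0.2800), p(V) = (0.5400, 0.4600).
H(U|V) = Σ p(V) · H(U|V=·).
  V=1: p=0.5400, H(U|V=1) = 1.3368
  V=2: p=0.4600, H(U|V=2) = 1.5178
Weighted sum = 1.420 bits.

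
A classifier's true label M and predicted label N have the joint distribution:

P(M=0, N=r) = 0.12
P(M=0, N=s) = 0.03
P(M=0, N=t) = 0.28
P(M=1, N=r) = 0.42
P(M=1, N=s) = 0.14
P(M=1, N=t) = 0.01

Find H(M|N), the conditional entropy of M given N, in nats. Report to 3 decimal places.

Marginals: p(M) = (0.4300, 0.5700), p(N) = (0.5400, 0.1700, 0.2900).
H(M|N) = Σ p(N) · H(M|N=·).
  N=r: p=0.5400, H(M|N=r) = 0.5297
  N=s: p=0.1700, H(M|N=s) = 0.4660
  N=t: p=0.2900, H(M|N=t) = 0.1500
Weighted sum = 0.409 nats.

0.409 nats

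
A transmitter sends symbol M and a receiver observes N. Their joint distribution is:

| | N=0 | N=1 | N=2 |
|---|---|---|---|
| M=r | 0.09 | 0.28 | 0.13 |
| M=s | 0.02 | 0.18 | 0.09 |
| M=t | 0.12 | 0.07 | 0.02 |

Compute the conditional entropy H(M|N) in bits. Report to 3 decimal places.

Marginals: p(M) = (0.5000, 0.2900, 0.2100), p(N) = (0.2300, 0.5300, 0.2400).
H(M|N) = Σ p(N) · H(M|N=·).
  N=0: p=0.2300, H(M|N=0) = 1.3258
  N=1: p=0.5300, H(M|N=1) = 1.4012
  N=2: p=0.2400, H(M|N=2) = 1.3085
Weighted sum = 1.362 bits.

1.362 bits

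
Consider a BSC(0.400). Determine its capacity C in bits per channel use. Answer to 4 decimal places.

Binary symmetric channel: C = 1 − h₂(ε) where h₂ is the binary entropy function.
h₂(0.400) = −0.400·log₂0.400 − 0.600·log₂0.600 = 0.9710.
C = 1 − 0.9710 = 0.0290 bits per channel use.

0.0290 bits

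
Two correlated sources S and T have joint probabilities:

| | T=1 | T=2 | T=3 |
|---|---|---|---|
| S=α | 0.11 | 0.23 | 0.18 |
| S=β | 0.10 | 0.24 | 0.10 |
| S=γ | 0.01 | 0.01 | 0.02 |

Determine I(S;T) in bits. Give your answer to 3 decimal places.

Marginals: p(S) = (0.5200, 0.4400, 0.0400), p(T) = (0.2200, 0.4800, 0.3000).
I(S;T) = H(S) + H(T) − H(S,T).
H(S) = 1.1975, H(T) = 1.5099, H(S,T) = 2.6875.
I(S;T) = 1.1975 + 1.5099 − 2.6875 = 0.020 bits.

0.020 bits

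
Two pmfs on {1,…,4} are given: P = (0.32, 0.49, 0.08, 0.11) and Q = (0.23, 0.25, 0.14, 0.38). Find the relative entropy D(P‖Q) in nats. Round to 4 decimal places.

D(P‖Q) = Σ p·ln(p/q).
  0.32·ln(0.32/0.23) = 0.10568
  0.49·ln(0.49/0.25) = 0.32974
  0.08·ln(0.08/0.14) = -0.04477
  0.11·ln(0.11/0.38) = -0.13637
D(P‖Q) = 0.2543 nats.

0.2543 nats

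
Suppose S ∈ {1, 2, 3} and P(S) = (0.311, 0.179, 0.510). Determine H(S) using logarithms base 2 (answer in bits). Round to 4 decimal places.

H(S) = −Σ p·log₂ p.
  −(0.311)·log₂(0.311) = 0.52404
  −(0.179)·log₂(0.179) = 0.44427
  −(0.510)·log₂(0.510) = 0.49543
Sum: 0.52404 + 0.44427 + 0.49543 = 1.4637 bits.

1.4637 bits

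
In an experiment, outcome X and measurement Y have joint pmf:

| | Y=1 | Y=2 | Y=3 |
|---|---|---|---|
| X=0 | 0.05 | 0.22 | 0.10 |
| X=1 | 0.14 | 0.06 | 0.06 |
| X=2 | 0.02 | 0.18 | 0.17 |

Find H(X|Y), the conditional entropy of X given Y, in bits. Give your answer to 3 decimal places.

1.390 bits

Marginals: p(X) = (0.3700, 0.2600, 0.3700), p(Y) = (0.2100, 0.4600, 0.3300).
H(X|Y) = Σ p(Y) · H(X|Y=·).
  Y=1: p=0.2100, H(X|Y=1) = 1.2060
  Y=2: p=0.4600, H(X|Y=2) = 1.4219
  Y=3: p=0.3300, H(X|Y=3) = 1.4621
Weighted sum = 1.390 bits.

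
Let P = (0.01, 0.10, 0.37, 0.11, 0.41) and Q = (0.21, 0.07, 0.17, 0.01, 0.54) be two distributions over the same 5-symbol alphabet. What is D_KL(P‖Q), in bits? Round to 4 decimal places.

D(P‖Q) = Σ p·log₂(p/q).
  0.01·log₂(0.01/0.21) = -0.04392
  0.10·log₂(0.10/0.07) = 0.05146
  0.37·log₂(0.37/0.17) = 0.41514
  0.11·log₂(0.11/0.01) = 0.38054
  0.41·log₂(0.41/0.54) = -0.16291
D(P‖Q) = 0.6403 bits.

0.6403 bits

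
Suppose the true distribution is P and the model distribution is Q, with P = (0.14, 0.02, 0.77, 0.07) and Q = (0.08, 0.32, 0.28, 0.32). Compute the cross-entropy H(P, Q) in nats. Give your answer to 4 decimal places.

H(P,Q) = −Σ p·ln q.
  −0.14·ln(0.08) = 0.35360
  −0.02·ln(0.32) = 0.02279
  −0.77·ln(0.28) = 0.98018
  −0.07·ln(0.32) = 0.07976
H(P,Q) = 1.4363 nats.

1.4363 nats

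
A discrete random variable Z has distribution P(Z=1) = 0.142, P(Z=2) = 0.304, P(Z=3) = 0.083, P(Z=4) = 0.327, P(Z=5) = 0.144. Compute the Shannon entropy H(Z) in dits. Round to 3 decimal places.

0.647 dits

H(Z) = −Σ p·log₁₀ p.
  −(0.142)·log₁₀(0.142) = 0.1204
  −(0.304)·log₁₀(0.304) = 0.1572
  −(0.083)·log₁₀(0.083) = 0.0897
  −(0.327)·log₁₀(0.327) = 0.1587
  −(0.144)·log₁₀(0.144) = 0.1212
Sum: 0.1204 + 0.1572 + 0.0897 + 0.1587 + 0.1212 = 0.647 dits.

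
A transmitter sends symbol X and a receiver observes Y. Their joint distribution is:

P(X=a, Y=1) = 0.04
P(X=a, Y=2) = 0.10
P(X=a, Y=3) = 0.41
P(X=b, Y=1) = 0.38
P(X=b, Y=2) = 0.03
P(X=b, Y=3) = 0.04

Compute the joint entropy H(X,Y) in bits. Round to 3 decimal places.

1.913 bits

H(X,Y) = −Σ p(x,y)·log₂ p(x,y) over all 6 cells.
  cell (a,1): −0.04·log₂0.04 = 0.1858
  cell (a,2): −0.10·log₂0.10 = 0.3322
  cell (a,3): −0.41·log₂0.41 = 0.5274
  cell (b,1): −0.38·log₂0.38 = 0.5305
  cell (b,2): −0.03·log₂0.03 = 0.1518
  cell (b,3): −0.04·log₂0.04 = 0.1858
Sum = 1.913 bits.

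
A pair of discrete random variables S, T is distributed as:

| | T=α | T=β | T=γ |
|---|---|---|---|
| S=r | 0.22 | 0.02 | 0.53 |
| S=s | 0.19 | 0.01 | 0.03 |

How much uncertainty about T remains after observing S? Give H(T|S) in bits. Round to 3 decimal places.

Marginals: p(S) = (0.7700, 0.2300), p(T) = (0.4100, 0.0300, 0.5600).
H(T|S) = Σ p(S) · H(T|S=·).
  S=r: p=0.7700, H(T|S=r) = 1.0241
  S=s: p=0.2300, H(T|S=s) = 0.8077
Weighted sum = 0.974 bits.

0.974 bits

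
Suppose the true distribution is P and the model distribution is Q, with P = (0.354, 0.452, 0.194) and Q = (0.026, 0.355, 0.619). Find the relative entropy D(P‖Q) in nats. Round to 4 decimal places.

D(P‖Q) = Σ p·ln(p/q).
  0.354·ln(0.354/0.026) = 0.92436
  0.452·ln(0.452/0.355) = 0.10919
  0.194·ln(0.194/0.619) = -0.22509
D(P‖Q) = 0.8085 nats.

0.8085 nats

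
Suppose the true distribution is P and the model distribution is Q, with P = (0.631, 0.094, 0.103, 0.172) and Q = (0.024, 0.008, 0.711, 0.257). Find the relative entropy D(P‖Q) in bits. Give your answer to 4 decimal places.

D(P‖Q) = Σ p·log₂(p/q).
  0.631·log₂(0.631/0.024) = 2.97613
  0.094·log₂(0.094/0.008) = 0.33413
  0.103·log₂(0.103/0.711) = -0.28708
  0.172·log₂(0.172/0.257) = -0.09965
D(P‖Q) = 2.9235 bits.

2.9235 bits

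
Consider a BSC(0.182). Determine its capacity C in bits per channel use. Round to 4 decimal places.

0.3156 bits

Binary symmetric channel: C = 1 − h₂(ε) where h₂ is the binary entropy function.
h₂(0.182) = −0.182·log₂0.182 − 0.818·log₂0.818 = 0.6844.
C = 1 − 0.6844 = 0.3156 bits per channel use.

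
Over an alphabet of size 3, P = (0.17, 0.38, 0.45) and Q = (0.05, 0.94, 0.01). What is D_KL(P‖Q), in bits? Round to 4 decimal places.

D(P‖Q) = Σ p·log₂(p/q).
  0.17·log₂(0.17/0.05) = 0.30014
  0.38·log₂(0.38/0.94) = -0.49653
  0.45·log₂(0.45/0.01) = 2.47133
D(P‖Q) = 2.2749 bits.

2.2749 bits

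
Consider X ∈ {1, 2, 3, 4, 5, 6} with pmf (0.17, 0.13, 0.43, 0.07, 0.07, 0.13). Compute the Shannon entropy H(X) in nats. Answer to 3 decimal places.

H(X) = −Σ p·ln p.
  −(0.17)·ln(0.17) = 0.3012
  −(0.13)·ln(0.13) = 0.2652
  −(0.43)·ln(0.43) = 0.3629
  −(0.07)·ln(0.07) = 0.1861
  −(0.07)·ln(0.07) = 0.1861
  −(0.13)·ln(0.13) = 0.2652
Sum: 0.3012 + 0.2652 + 0.3629 + 0.1861 + 0.1861 + 0.2652 = 1.567 nats.

1.567 nats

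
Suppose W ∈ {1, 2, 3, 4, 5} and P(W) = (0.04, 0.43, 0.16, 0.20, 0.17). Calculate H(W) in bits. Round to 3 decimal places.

H(W) = −Σ p·log₂ p.
  −(0.04)·log₂(0.04) = 0.1858
  −(0.43)·log₂(0.43) = 0.5236
  −(0.16)·log₂(0.16) = 0.4230
  −(0.20)·log₂(0.20) = 0.4644
  −(0.17)·log₂(0.17) = 0.4346
Sum: 0.1858 + 0.5236 + 0.4230 + 0.4644 + 0.4346 = 2.031 bits.

2.031 bits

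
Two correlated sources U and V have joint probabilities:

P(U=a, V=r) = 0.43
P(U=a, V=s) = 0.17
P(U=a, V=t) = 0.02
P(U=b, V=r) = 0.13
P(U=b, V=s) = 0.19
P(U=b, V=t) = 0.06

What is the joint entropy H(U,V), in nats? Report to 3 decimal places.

H(U,V) = −Σ p(x,y)·ln p(x,y) over all 6 cells.
  cell (a,r): −0.43·ln0.43 = 0.3629
  cell (a,s): −0.17·ln0.17 = 0.3012
  cell (a,t): −0.02·ln0.02 = 0.0782
  cell (b,r): −0.13·ln0.13 = 0.2652
  cell (b,s): −0.19·ln0.19 = 0.3155
  cell (b,t): −0.06·ln0.06 = 0.1688
Sum = 1.492 nats.

1.492 nats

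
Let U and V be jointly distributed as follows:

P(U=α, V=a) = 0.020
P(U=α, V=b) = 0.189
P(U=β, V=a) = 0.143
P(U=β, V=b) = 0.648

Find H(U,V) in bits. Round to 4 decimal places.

1.3740 bits

H(U,V) = −Σ p(x,y)·log₂ p(x,y) over all 4 cells.
  cell (α,a): −0.020·log₂0.020 = 0.11288
  cell (α,b): −0.189·log₂0.189 = 0.45427
  cell (β,a): −0.143·log₂0.143 = 0.40125
  cell (β,b): −0.648·log₂0.648 = 0.40561
Sum = 1.3740 bits.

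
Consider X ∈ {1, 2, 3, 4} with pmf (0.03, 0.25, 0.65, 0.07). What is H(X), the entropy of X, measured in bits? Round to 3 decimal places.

H(X) = −Σ p·log₂ p.
  −(0.03)·log₂(0.03) = 0.1518
  −(0.25)·log₂(0.25) = 0.5000
  −(0.65)·log₂(0.65) = 0.4040
  −(0.07)·log₂(0.07) = 0.2686
Sum: 0.1518 + 0.5000 + 0.4040 + 0.2686 = 1.324 bits.

1.324 bits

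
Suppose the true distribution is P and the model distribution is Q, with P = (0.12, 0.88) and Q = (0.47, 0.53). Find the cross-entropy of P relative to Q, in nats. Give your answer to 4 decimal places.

H(P,Q) = −Σ p·ln q.
  −0.12·ln(0.47) = 0.09060
  −0.88·ln(0.53) = 0.55869
H(P,Q) = 0.6493 nats.

0.6493 nats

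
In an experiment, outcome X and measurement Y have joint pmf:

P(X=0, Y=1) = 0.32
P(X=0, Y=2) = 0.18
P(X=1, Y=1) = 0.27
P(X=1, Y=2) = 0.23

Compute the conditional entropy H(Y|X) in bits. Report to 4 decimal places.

Marginals: p(X) = (0.5000, 0.5000), p(Y) = (0.5900, 0.4100).
H(Y|X) = Σ p(X) · H(Y|X=·).
  X=0: p=0.5000, H(Y|X=0) = 0.9427
  X=1: p=0.5000, H(Y|X=1) = 0.9954
Weighted sum = 0.9690 bits.

0.9690 bits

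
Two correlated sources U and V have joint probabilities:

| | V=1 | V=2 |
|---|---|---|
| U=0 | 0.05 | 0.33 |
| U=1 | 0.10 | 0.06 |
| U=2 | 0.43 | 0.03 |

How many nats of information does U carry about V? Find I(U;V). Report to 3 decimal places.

0.316 nats

Marginals: p(U) = (0.3800, 0.1600, 0.4600), p(V) = (0.5800, 0.4200).
I(U;V) = H(U) + H(V) − H(U,V).
H(U) = 1.0181, H(V) = 0.6803, H(U,V) = 1.3828.
I(U;V) = 1.0181 + 0.6803 − 1.3828 = 0.316 nats.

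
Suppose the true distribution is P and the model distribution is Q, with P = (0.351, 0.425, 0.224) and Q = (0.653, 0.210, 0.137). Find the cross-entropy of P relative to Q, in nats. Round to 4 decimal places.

H(P,Q) = −Σ p·ln q.
  −0.351·ln(0.653) = 0.14959
  −0.425·ln(0.210) = 0.66328
  −0.224·ln(0.137) = 0.44526
H(P,Q) = 1.2581 nats.

1.2581 nats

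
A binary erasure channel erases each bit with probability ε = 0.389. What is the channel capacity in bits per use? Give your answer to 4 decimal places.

0.6110 bits

Binary erasure channel: capacity C = 1 − ε.
C = 1 − 0.389 = 0.6110 bits per channel use.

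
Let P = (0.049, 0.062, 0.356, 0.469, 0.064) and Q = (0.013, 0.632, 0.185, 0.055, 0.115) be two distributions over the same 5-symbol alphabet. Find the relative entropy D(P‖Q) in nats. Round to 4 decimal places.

D(P‖Q) = Σ p·ln(p/q).
  0.049·ln(0.049/0.013) = 0.06502
  0.062·ln(0.062/0.632) = -0.14395
  0.356·ln(0.356/0.185) = 0.23303
  0.469·ln(0.469/0.055) = 1.00519
  0.064·ln(0.064/0.115) = -0.03751
D(P‖Q) = 1.1218 nats.

1.1218 nats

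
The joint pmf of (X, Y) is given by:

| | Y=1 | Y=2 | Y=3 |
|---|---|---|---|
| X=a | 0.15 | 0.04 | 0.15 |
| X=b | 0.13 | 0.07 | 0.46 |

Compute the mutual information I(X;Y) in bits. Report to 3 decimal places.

0.051 bits

Marginals: p(X) = (0.3400, 0.6600), p(Y) = (0.2800, 0.1100, 0.6100).
I(X;Y) = Σ p(x,y)·log₂[p(x,y)/(p(x)p(y))].
  (a,1): 0.15·log₂(1.5756) = 0.0984
  (a,2): 0.04·log₂(1.0695) = 0.0039
  (a,3): 0.15·log₂(0.7232) = -0.0701
  (b,1): 0.13·log₂(0.7035) = -0.0660
  (b,2): 0.07·log₂(0.9642) = -0.0037
  (b,3): 0.46·log₂(1.1426) = 0.0885
Sum = 0.051 bits.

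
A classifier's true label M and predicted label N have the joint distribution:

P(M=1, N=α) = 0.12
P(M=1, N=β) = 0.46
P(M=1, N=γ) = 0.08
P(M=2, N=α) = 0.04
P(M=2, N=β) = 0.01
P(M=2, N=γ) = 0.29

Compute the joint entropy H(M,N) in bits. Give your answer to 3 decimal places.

H(M,N) = −Σ p(x,y)·log₂ p(x,y) over all 6 cells.
  cell (1,α): −0.12·log₂0.12 = 0.3671
  cell (1,β): −0.46·log₂0.46 = 0.5153
  cell (1,γ): −0.08·log₂0.08 = 0.2915
  cell (2,α): −0.04·log₂0.04 = 0.1858
  cell (2,β): −0.01·log₂0.01 = 0.0664
  cell (2,γ): −0.29·log₂0.29 = 0.5179
Sum = 1.944 bits.

1.944 bits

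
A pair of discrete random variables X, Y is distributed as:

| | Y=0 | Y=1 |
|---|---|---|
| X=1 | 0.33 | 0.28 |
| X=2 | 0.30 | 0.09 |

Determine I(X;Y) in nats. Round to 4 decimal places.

Marginals: p(X) = (0.6100, 0.3900), p(Y) = (0.6300, 0.3700).
I(X;Y) = Σ p(x,y)·ln[p(x,y)/(p(x)p(y))].
  (1,0): 0.33·ln(0.8587) = -0.05027
  (1,1): 0.28·ln(1.2406) = 0.06036
  (2,0): 0.30·ln(1.2210) = 0.05990
  (2,1): 0.09·ln(0.6237) = -0.04249
Sum = 0.0275 nats.

0.0275 nats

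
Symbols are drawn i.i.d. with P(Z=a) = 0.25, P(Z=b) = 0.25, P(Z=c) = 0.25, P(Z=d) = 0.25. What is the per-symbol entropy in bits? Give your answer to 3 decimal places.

2.000 bits

H(Z) = −Σ p·log₂ p.
  −(0.25)·log₂(0.25) = 0.5000
  −(0.25)·log₂(0.25) = 0.5000
  −(0.25)·log₂(0.25) = 0.5000
  −(0.25)·log₂(0.25) = 0.5000
Sum: 0.5000 + 0.5000 + 0.5000 + 0.5000 = 2.000 bits.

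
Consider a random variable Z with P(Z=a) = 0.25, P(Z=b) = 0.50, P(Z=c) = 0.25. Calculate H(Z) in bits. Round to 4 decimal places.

1.5000 bits

H(Z) = −Σ p·log₂ p.
  −(0.25)·log₂(0.25) = 0.50000
  −(0.50)·log₂(0.50) = 0.50000
  −(0.25)·log₂(0.25) = 0.50000
Sum: 0.50000 + 0.50000 + 0.50000 = 1.5000 bits.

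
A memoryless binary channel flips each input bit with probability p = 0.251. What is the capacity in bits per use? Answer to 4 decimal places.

Binary symmetric channel: C = 1 − h₂(ε) where h₂ is the binary entropy function.
h₂(0.251) = −0.251·log₂0.251 − 0.749·log₂0.749 = 0.8129.
C = 1 − 0.8129 = 0.1871 bits per channel use.

0.1871 bits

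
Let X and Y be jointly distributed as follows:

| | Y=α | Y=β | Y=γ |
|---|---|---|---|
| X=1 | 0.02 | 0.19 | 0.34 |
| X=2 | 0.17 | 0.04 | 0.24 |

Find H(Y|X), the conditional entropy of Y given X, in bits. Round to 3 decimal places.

Chain rule: H(Y|X) = H(X,Y) − H(X).
Marginals: p(X) = (0.5500, 0.4500), p(Y) = (0.1900, 0.2300, 0.5800).
H(X,Y) = 2.2118 bits; H(X) = 0.9928 bits.
H(Y|X) = 2.2118 − 0.9928 = 1.219 bits.

1.219 bits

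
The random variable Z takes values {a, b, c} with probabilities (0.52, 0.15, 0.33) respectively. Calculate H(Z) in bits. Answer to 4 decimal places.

H(Z) = −Σ p·log₂ p.
  −(0.52)·log₂(0.52) = 0.49058
  −(0.15)·log₂(0.15) = 0.41054
  −(0.33)·log₂(0.33) = 0.52782
Sum: 0.49058 + 0.41054 + 0.52782 = 1.4289 bits.

1.4289 bits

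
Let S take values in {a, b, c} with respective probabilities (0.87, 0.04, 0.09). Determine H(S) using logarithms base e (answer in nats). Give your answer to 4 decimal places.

0.4666 nats

H(S) = −Σ p·ln p.
  −(0.87)·ln(0.87) = 0.12116
  −(0.04)·ln(0.04) = 0.12876
  −(0.09)·ln(0.09) = 0.21672
Sum: 0.12116 + 0.12876 + 0.21672 = 0.4666 nats.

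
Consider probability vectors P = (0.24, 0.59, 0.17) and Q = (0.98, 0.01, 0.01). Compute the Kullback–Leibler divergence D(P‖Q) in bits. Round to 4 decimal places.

D(P‖Q) = Σ p·log₂(p/q).
  0.24·log₂(0.24/0.98) = -0.48714
  0.59·log₂(0.59/0.01) = 3.47076
  0.17·log₂(0.17/0.01) = 0.69487
D(P‖Q) = 3.6785 bits.

3.6785 bits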